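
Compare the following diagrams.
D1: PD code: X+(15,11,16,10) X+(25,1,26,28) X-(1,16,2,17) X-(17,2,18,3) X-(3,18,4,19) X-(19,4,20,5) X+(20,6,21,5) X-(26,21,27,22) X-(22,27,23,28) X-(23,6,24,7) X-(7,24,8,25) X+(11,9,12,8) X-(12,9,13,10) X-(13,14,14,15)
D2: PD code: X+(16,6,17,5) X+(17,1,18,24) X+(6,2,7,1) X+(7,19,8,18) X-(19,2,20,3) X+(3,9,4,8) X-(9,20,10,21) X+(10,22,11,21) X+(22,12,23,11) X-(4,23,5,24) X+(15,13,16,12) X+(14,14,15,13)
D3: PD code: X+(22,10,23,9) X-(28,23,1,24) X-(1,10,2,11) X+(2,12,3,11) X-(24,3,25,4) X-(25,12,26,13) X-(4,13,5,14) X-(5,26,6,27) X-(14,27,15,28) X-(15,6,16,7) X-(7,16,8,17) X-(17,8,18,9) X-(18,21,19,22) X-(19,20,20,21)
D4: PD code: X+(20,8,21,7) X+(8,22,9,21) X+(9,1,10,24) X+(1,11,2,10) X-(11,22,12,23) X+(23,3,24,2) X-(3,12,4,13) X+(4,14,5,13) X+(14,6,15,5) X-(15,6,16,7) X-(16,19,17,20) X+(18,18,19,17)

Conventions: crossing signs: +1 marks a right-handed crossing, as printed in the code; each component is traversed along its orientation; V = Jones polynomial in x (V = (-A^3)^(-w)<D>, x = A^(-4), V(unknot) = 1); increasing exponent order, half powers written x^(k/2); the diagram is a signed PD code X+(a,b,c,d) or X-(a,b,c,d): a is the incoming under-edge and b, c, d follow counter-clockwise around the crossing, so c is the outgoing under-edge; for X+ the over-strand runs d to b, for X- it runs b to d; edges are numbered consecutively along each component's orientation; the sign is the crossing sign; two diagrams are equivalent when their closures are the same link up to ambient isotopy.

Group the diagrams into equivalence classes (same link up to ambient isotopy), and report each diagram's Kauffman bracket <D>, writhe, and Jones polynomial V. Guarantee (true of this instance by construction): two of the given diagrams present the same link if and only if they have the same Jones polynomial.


classes: {D1} | {D2, D4} | {D3}
V(D1) = -x^-9 + 2x^-8 - 3x^-7 + 3x^-6 - 3x^-5 + 3x^-4 - x^-3 + x^-2  [14 crossings, <D> = A^-10 - A^-6 + 3A^-2 - 3A^2 + 3A^6 - 3A^10 + 2A^14 - A^18, w = -6]
D2 (bracket -A^-6 + A^-2 - A^2 + 2A^6 - A^10 + A^14; 12 crossings at w = +6): V = x - x^2 + 2x^3 - x^4 + x^5 - x^6
V(D3) = -x^-8 + x^-5 + x^-3  (w -10, c 14, <D> = A^-18 + A^-10 - A^2)
V(D4) = x - x^2 + 2x^3 - x^4 + x^5 - x^6  [12 crossings, <D> = -A^-12 + A^-8 - A^-4 + 2 - A^4 + A^8, w = +4]
note: V(x) takes 3 values over 4 diagrams, fixing the grouping


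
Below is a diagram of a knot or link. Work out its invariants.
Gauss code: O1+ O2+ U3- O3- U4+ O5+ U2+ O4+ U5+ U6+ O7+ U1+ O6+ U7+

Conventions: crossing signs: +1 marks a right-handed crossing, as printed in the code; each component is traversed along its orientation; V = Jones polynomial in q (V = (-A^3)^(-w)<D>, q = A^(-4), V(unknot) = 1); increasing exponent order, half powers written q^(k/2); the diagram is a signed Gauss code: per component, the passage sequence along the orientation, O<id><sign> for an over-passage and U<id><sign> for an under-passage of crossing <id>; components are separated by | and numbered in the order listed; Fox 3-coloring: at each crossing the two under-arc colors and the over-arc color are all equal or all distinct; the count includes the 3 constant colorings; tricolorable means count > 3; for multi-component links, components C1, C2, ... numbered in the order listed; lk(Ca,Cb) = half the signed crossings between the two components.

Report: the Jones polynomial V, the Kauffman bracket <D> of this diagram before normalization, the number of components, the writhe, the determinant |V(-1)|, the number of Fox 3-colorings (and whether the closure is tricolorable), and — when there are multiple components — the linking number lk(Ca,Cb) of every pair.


V(q) = q^2 + 2q^4 - 2q^5 + q^6 - 2q^7 + q^8
bracket: -A^-17 + 2A^-13 - A^-9 + 2A^-5 - 2A^-1 - A^7, w = +5
1 component, writhe +5, over 7 crossings
det 9, colorings 27 of 3^7 — tricolorable
observation: |V(-1)| = 9: so tricolorable, since 3 divides 9


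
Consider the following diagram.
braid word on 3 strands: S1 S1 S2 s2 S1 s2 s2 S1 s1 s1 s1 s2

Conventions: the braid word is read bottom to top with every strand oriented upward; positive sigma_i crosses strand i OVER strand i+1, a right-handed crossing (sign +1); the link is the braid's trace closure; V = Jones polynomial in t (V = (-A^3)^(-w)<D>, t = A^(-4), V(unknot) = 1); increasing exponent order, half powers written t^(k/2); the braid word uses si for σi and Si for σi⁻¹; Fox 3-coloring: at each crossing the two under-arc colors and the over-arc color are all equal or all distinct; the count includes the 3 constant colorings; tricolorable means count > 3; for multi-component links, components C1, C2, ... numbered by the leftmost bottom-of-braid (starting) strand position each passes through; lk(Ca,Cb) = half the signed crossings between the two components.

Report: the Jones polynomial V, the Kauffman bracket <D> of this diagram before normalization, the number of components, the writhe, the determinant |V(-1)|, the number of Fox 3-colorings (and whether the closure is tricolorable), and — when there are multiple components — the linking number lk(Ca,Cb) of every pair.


Jones polynomial: V(t) = -t^-1 + 2 - t + 2t^2 - t^3 + t^4 - t^5
<D> = -A^-14 + A^-10 - A^-6 + 2A^-2 - A^2 + 2A^6 - A^10; writhe +2
components 1, writhe +2 (12 crossings)
3-colorings: 9 of 3^12, det 9 — tricolorable
note: the word shrinks to σ1⁻¹ σ1⁻¹ σ1⁻¹ σ2 σ2 σ1 σ1 σ2 after cancelling


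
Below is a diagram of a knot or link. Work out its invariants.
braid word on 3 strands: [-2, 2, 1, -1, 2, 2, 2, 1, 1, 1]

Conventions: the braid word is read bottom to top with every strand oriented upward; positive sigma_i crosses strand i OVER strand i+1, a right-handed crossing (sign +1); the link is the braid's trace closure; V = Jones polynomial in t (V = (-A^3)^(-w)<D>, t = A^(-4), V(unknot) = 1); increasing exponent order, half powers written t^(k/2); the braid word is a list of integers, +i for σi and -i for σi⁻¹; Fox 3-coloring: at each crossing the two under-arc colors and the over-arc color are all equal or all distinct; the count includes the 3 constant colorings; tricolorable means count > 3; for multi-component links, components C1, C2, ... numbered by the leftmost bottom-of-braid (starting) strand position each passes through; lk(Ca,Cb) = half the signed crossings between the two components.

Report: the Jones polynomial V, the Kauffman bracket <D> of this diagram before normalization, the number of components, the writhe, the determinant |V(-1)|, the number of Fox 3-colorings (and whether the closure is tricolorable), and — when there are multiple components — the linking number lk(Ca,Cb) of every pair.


Jones polynomial: V(t) = t^2 + 2t^4 - 2t^5 + t^6 - 2t^7 + t^8
<D> = A^-14 - 2A^-10 + A^-6 - 2A^-2 + 2A^2 + A^10; writhe +6
components 1, writhe +6 (10 crossings)
3-colorings: 27 of 3^10, det 9 — tricolorable
note: |V(-1)| = 9: so tricolorable, since 3 divides 9


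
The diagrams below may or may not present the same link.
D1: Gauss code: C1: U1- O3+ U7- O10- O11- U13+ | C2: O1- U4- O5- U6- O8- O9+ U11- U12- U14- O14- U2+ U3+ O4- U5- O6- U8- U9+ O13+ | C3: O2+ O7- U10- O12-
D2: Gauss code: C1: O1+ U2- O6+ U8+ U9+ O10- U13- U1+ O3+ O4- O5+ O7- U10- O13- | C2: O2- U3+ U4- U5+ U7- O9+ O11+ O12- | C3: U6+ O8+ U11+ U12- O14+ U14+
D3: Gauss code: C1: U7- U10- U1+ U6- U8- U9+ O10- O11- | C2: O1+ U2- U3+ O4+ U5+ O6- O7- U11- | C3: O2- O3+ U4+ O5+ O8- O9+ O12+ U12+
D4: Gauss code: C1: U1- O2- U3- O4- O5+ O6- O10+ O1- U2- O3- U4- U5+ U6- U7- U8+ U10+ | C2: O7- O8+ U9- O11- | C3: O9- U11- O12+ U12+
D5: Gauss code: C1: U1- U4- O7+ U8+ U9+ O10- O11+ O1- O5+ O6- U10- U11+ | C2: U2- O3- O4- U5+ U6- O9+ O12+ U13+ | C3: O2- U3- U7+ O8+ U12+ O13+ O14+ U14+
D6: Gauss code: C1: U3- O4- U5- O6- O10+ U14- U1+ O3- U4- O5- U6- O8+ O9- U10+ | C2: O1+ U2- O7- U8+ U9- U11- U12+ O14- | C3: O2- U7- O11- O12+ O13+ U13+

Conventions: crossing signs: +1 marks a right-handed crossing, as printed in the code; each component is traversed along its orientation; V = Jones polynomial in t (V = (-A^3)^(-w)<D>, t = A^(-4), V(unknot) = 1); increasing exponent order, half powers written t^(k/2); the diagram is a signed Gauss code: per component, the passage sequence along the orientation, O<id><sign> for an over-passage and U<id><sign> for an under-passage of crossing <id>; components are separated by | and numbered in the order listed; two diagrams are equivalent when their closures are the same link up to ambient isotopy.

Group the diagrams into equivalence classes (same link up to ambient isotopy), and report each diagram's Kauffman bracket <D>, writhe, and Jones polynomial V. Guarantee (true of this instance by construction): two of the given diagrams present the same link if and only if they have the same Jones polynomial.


classes: {D1, D4, D6} | {D2, D5} | {D3}
V(D1) = -t^-7 + t^-4 + 2t^-3 + t^-2 + t^-1  [14 crossings, <D> = A^-14 + A^-10 + 2A^-6 + A^-2 - A^10, w = -6]
V(D2) = 1 + t + t^2 + t^3  (w +2, c 14, <D> = A^-6 + A^-2 + A^2 + A^6)
V(D3) = t^-2 + 2 + t^2  [12 crossings, <D> = A^-8 + 2 + A^8, w = 0]
V(D4) = -t^-7 + t^-4 + 2t^-3 + t^-2 + t^-1  [12 crossings, <D> = A^-8 + A^-4 + 2 + A^4 - A^16, w = -4]
D5 (bracket A^-6 + A^-2 + A^2 + A^6; 14 crossings at w = +2): V = 1 + t + t^2 + t^3
V(D6) = -t^-7 + t^-4 + 2t^-3 + t^-2 + t^-1  [14 crossings, <D> = A^-8 + A^-4 + 2 + A^4 - A^16, w = -4]
note: V(t) takes 3 values over 6 diagrams, fixing the grouping


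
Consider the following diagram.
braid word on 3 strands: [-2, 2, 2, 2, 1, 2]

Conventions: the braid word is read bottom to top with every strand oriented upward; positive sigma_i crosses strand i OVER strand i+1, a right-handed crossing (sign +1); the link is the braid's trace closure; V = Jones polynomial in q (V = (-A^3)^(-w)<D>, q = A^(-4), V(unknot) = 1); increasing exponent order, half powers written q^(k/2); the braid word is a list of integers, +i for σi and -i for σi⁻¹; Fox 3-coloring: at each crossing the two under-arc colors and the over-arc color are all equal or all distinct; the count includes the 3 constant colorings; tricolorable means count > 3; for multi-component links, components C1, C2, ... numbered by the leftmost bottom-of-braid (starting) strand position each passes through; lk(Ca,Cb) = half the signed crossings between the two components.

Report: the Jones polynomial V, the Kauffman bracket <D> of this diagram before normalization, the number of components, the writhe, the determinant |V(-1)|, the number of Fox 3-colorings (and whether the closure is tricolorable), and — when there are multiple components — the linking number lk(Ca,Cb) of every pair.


V(q) = q + q^3 - q^4
bracket: -A^-4 + 1 + A^8, w = +4
1 component, writhe +4, over 6 crossings
det 3, colorings 9 of 3^6 — tricolorable
observation: w = +4 (over 6 crossings) is diagram-only; (-A^3)^(-4) removes it from V


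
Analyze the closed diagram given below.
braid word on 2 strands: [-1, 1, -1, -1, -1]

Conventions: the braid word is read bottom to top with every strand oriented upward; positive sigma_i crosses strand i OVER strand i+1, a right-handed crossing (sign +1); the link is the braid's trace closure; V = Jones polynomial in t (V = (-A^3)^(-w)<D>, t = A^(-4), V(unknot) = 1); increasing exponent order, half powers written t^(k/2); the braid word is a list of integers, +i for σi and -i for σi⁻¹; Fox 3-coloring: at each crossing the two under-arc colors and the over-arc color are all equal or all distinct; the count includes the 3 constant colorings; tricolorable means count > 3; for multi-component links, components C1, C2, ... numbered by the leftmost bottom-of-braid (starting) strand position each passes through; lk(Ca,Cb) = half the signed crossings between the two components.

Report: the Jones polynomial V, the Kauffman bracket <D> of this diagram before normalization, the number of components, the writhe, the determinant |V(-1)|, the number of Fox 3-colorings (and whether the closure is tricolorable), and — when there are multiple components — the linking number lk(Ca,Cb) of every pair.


V(t) = -t^-4 + t^-3 + t^-1
bracket: -A^-5 - A^3 + A^7, w = -3
1 component, writhe -3, over 5 crossings
det 3, colorings 9 of 3^5 — tricolorable
observation: w = -3 (over 5 crossings) is diagram-only; (-A^3)^(3) removes it from V


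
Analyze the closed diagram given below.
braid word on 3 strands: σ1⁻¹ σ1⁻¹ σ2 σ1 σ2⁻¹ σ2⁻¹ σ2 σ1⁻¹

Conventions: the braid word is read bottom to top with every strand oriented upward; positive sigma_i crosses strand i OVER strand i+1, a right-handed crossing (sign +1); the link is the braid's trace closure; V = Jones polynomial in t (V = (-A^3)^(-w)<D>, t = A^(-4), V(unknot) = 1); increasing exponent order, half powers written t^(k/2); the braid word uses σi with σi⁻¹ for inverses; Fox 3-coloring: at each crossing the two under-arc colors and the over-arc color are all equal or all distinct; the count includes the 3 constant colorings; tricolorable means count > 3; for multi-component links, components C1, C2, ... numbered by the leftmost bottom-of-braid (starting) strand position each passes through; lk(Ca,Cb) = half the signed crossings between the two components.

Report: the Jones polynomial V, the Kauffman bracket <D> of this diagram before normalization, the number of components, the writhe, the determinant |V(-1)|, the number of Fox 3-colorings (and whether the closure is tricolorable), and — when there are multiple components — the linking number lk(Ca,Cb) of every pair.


Jones polynomial: V(t) = -t^-4 + t^-3 + t^-1
<D> = A^-2 + A^6 - A^10; writhe -2
components 1, writhe -2 (8 crossings)
3-colorings: 9 of 3^8, det 3 — tricolorable
note: w = -2 (over 8 crossings) is diagram-only; (-A^3)^(2) removes it from V


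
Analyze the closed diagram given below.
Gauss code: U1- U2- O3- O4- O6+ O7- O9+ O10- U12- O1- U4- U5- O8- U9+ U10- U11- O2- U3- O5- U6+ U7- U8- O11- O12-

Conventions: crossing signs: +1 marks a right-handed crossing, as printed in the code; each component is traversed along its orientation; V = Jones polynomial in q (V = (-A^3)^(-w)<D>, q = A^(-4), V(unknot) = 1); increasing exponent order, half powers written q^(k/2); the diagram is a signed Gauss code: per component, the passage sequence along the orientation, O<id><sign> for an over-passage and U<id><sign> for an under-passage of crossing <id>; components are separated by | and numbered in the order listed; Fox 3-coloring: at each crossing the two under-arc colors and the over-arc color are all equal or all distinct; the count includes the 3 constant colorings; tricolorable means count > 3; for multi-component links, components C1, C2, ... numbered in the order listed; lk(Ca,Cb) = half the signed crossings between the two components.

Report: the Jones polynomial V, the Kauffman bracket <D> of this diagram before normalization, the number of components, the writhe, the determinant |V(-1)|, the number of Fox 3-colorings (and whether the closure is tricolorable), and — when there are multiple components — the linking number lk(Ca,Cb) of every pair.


V = -q^-8 + q^-5 + q^-3
<D> = A^-12 + A^-4 - A^8 (w = -8)
1 component over 12 crossings, w = -8
9 Fox colorings among 3^12, |V(-1)| = 3: tricolorable
why: the span of V is 5, forcing >= 5 crossings in any diagram


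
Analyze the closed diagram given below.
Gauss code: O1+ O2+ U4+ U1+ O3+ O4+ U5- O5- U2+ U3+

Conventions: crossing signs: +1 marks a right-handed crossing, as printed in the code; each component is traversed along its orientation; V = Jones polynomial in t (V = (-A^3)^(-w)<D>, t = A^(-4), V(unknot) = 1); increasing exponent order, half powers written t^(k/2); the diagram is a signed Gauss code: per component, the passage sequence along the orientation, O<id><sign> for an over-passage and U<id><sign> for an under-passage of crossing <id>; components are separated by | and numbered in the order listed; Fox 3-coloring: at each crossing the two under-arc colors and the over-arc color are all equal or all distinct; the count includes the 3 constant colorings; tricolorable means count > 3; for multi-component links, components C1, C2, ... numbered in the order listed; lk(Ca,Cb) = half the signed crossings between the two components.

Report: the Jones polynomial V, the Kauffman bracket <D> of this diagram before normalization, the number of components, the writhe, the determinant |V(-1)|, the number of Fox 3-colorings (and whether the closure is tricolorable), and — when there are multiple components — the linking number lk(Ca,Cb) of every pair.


Jones polynomial: V(t) = t + t^3 - t^4
<D> = A^-7 - A^-3 - A^5; writhe +3
components 1, writhe +3 (5 crossings)
3-colorings: 9 of 3^5, det 3 — tricolorable
note: the span of V is 3, forcing >= 3 crossings in any diagram


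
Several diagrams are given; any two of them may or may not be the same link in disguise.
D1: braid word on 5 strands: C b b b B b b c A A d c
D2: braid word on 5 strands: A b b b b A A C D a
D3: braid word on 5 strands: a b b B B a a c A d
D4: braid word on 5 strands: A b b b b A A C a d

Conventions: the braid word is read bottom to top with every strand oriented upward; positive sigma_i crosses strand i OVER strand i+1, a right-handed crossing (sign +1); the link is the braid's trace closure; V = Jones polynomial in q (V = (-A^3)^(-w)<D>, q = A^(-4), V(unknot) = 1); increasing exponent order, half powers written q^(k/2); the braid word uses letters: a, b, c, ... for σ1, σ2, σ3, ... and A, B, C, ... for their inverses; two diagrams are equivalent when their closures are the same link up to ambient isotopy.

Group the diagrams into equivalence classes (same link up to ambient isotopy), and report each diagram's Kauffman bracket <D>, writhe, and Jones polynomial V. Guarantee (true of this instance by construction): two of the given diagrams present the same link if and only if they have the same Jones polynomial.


grouping into links: {D1, D2, D4} | {D3}
V(D1) = q^-1 + 2q - q^2 + 2q^3 - q^4 + q^5  (w +4, c 12, <D> = A^-8 - A^-4 + 2 - A^4 + 2A^8 + A^16)
D2 (bracket A^-20 - A^-16 + 2A^-12 - A^-8 + 2A^-4 + A^4; 10 crossings at w = 0): V = q^-1 + 2q - q^2 + 2q^3 - q^4 + q^5
V(D3) = 1 + q + q^2 + q^3  [10 crossings, <D> = 1 + A^4 + A^8 + A^12, w = +4]
V(D4) = q^-1 + 2q - q^2 + 2q^3 - q^4 + q^5  [10 crossings, <D> = A^-14 - A^-10 + 2A^-6 - A^-2 + 2A^2 + A^10, w = +2]
why: 2 classes among 4 diagrams; unequal V(q) rules out equality


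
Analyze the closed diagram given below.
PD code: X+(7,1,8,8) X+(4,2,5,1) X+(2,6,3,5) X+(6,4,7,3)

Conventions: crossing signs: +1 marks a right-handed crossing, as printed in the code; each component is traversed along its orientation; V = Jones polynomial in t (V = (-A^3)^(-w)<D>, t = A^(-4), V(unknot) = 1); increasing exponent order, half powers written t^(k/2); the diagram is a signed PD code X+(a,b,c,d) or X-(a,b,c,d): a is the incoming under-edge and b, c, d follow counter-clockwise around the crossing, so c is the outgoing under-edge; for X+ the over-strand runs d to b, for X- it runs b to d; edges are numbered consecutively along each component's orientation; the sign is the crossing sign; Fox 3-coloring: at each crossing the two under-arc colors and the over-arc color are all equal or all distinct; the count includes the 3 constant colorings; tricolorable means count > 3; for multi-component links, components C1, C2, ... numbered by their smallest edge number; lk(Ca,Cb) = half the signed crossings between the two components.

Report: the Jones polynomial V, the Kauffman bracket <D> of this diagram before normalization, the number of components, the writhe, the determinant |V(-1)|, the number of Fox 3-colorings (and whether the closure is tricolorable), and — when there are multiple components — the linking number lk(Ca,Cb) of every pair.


V = t + t^3 - t^4
<D> = -A^-4 + 1 + A^8 (w = +4)
1 component over 4 crossings, w = +4
9 Fox colorings among 3^4, |V(-1)| = 3: tricolorable
why: |V(-1)| = 3: so tricolorable, since 3 divides 3


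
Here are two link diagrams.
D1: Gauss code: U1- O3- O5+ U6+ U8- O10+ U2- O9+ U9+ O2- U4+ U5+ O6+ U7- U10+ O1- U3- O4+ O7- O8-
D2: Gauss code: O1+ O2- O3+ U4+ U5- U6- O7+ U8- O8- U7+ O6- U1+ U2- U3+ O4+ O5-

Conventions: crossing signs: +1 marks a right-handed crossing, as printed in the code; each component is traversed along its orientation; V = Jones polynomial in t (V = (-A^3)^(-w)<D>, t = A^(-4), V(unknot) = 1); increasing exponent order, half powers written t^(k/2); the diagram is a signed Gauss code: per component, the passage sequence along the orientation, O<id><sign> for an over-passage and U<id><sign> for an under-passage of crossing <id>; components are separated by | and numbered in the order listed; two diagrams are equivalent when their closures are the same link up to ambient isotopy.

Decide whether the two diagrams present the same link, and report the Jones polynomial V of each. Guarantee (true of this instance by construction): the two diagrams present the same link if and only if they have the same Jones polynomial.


same link: no
V(D1) = -t^-3 + t^-2 - t^-1 + 3 - t + t^2 - t^3  [10 crossings, <D> = -A^-12 + A^-8 - A^-4 + 3 - A^4 + A^8 - A^12, w = 0]
V(D2) = 1  (w 0, c 8, <D> = 1)
note: V(t) takes 2 values over 2 diagrams, fixing the grouping


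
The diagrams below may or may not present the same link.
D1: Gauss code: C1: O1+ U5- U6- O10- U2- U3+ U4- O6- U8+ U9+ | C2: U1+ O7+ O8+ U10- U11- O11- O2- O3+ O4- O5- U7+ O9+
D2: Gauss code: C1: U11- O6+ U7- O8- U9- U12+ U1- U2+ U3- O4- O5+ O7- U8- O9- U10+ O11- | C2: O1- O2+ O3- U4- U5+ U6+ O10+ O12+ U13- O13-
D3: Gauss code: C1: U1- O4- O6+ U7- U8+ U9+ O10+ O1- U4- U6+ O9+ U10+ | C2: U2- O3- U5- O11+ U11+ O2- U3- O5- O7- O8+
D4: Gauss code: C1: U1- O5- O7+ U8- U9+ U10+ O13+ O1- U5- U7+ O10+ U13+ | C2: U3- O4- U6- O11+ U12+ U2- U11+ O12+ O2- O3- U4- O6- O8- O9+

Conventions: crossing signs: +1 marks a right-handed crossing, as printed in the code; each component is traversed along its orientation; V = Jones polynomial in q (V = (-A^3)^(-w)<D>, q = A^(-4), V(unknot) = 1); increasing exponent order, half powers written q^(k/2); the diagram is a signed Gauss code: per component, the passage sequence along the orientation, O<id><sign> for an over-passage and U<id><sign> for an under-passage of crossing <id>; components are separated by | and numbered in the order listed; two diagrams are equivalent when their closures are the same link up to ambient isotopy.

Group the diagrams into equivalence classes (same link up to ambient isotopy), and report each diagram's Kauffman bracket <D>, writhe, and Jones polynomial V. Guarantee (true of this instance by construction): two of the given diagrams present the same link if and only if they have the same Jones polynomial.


classes: {D1} | {D2} | {D3, D4}
V(D1) = -q^(-1/2) - q^(1/2)  [11 crossings, <D> = A^-5 + A^-1, w = -1]
V(D2) = q^(-7/2) - q^(-5/2) + q^(-3/2) - 2q^(-1/2) - q^(3/2)  (w -3, c 13, <D> = A^-15 + 2A^-7 - A^-3 + A - A^5)
D3 (bracket A^-1 + A^3 + A^7 - A^15; 11 crossings at w = -1): V = q^(-9/2) - q^(-5/2) - q^(-3/2) - q^(-1/2)
V(D4) = q^(-9/2) - q^(-5/2) - q^(-3/2) - q^(-1/2)  [13 crossings, <D> = A^-1 + A^3 + A^7 - A^15, w = -1]
note: comparing 4 Jones polynomials yields 3 groups


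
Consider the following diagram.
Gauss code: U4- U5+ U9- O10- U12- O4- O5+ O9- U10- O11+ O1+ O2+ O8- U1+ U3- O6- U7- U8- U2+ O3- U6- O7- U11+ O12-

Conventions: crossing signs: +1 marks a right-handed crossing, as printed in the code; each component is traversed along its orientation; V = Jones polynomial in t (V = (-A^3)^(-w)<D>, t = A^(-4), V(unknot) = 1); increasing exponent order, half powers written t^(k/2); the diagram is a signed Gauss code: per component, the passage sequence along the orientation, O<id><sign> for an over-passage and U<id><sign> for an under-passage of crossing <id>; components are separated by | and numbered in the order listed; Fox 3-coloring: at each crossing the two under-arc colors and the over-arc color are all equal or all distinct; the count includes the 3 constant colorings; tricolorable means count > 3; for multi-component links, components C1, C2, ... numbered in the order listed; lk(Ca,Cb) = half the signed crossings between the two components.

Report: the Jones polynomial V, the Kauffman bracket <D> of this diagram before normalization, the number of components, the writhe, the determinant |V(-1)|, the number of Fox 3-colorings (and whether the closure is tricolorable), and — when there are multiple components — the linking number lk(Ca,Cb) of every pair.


V = t^-8 - 2t^-7 + t^-6 - 2t^-5 + 2t^-4 + t^-2
<D> = A^-4 + 2A^4 - 2A^8 + A^12 - 2A^16 + A^20 (w = -4)
1 component over 12 crossings, w = -4
27 Fox colorings among 3^12, |V(-1)| = 9: tricolorable
why: w = -4 (over 12 crossings) is diagram-only; (-A^3)^(4) removes it from V


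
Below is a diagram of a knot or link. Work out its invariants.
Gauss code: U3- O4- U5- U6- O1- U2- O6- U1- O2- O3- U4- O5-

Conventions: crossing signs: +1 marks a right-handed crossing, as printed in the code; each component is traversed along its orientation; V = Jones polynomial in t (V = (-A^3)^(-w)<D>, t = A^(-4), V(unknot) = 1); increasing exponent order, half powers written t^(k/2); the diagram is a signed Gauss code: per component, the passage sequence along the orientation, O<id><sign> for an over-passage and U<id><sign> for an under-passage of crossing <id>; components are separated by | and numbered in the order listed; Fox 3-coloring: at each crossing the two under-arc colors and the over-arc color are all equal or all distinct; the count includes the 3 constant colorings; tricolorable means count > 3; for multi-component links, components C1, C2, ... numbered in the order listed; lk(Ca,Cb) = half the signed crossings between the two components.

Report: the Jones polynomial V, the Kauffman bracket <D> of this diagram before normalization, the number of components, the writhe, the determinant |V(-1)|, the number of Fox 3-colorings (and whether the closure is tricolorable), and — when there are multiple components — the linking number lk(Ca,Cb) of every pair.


V = t^-8 - 2t^-7 + t^-6 - 2t^-5 + 2t^-4 + t^-2
<D> = A^-10 + 2A^-2 - 2A^2 + A^6 - 2A^10 + A^14 (w = -6)
1 component over 6 crossings, w = -6
27 Fox colorings among 3^6, |V(-1)| = 9: tricolorable
why: |V(-1)| = 9: so tricolorable, since 3 divides 9


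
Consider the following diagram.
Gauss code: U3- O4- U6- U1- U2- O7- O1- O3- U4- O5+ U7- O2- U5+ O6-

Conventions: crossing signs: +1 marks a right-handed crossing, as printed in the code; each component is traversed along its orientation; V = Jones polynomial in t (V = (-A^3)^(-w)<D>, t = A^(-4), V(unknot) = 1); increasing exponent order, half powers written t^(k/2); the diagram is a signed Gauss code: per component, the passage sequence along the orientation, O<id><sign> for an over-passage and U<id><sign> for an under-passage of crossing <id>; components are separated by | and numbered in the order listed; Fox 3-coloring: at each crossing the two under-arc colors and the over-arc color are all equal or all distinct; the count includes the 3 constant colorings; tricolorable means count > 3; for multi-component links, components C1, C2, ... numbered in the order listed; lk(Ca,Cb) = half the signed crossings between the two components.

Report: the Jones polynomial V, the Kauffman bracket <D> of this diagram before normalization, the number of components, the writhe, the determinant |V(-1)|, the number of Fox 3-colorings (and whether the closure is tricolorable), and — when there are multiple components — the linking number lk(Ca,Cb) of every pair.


Jones polynomial: V(t) = -t^-6 + t^-5 - t^-4 + 2t^-3 - t^-2 + t^-1
<D> = -A^-11 + A^-7 - 2A^-3 + A - A^5 + A^9; writhe -5
components 1, writhe -5 (7 crossings)
3-colorings: 3 of 3^7, det 7 — not tricolorable
note: w = -5 shifts under R1 moves; the (-A^3)^(5) factor cancels that in V


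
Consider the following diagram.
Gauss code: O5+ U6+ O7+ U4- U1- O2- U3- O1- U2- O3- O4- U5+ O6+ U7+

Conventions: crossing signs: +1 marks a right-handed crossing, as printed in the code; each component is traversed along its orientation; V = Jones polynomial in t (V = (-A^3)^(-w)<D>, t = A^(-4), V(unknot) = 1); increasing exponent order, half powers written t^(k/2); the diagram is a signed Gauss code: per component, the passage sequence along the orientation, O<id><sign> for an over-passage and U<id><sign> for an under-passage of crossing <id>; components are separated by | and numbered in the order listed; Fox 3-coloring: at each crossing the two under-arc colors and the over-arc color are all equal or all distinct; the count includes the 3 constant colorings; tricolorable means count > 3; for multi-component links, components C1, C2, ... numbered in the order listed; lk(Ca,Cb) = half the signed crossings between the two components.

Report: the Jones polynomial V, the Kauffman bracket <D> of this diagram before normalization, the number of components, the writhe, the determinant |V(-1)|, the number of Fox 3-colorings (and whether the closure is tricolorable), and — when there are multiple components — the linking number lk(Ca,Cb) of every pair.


V(t) = -t^-3 + t^-2 - t^-1 + 3 - t + t^2 - t^3
bracket: A^-15 - A^-11 + A^-7 - 3A^-3 + A - A^5 + A^9, w = -1
1 component, writhe -1, over 7 crossings
det 9, colorings 27 of 3^7 — tricolorable
observation: V is palindromic (span 6, det 9): t -> 1/t fixes it; necessary, not sufficient, for amphichirality


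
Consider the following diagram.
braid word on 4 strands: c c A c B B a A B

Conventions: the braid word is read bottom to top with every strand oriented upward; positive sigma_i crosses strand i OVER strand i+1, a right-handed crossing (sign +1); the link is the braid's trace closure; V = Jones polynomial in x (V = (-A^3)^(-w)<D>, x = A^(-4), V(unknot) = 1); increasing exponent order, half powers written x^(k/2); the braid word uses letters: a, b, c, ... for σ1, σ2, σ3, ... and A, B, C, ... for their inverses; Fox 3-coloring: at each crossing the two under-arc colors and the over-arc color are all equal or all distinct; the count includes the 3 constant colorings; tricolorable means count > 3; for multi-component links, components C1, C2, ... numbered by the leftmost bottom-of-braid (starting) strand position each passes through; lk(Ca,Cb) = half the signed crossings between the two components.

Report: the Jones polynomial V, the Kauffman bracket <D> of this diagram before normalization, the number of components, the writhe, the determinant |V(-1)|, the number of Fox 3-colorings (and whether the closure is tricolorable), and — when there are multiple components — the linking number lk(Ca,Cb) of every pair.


Jones polynomial: V(x) = -x^-3 + x^-2 - x^-1 + 3 - x + x^2 - x^3
<D> = A^-15 - A^-11 + A^-7 - 3A^-3 + A - A^5 + A^9; writhe -1
components 1, writhe -1 (9 crossings)
3-colorings: 27 of 3^9, det 9 — tricolorable
note: w = -1 (over 9 crossings) is diagram-only; (-A^3)^(1) removes it from V


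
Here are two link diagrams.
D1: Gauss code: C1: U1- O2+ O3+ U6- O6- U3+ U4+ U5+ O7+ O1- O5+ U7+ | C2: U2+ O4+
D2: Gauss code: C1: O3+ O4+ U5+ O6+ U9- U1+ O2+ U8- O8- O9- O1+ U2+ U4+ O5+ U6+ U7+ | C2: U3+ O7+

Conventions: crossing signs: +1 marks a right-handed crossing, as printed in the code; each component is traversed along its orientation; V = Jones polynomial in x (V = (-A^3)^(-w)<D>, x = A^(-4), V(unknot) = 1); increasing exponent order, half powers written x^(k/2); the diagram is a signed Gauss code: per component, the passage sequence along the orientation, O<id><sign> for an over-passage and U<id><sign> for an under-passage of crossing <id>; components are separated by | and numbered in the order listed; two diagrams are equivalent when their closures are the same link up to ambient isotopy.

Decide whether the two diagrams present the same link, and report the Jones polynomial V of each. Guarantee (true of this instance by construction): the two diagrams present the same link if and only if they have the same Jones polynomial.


equivalent: no
D1 (bracket A^-1 + A^7; 7 crossings at w = +3): V = -x^(1/2) - x^(5/2)
D2 (bracket -A^-11 + A^-7 - A^-3 + 2A + A^9; 9 crossings at w = +5): V = -x^(3/2) - 2x^(7/2) + x^(9/2) - x^(11/2) + x^(13/2)
key observation: V(x) takes 2 values over 2 diagrams, fixing the grouping


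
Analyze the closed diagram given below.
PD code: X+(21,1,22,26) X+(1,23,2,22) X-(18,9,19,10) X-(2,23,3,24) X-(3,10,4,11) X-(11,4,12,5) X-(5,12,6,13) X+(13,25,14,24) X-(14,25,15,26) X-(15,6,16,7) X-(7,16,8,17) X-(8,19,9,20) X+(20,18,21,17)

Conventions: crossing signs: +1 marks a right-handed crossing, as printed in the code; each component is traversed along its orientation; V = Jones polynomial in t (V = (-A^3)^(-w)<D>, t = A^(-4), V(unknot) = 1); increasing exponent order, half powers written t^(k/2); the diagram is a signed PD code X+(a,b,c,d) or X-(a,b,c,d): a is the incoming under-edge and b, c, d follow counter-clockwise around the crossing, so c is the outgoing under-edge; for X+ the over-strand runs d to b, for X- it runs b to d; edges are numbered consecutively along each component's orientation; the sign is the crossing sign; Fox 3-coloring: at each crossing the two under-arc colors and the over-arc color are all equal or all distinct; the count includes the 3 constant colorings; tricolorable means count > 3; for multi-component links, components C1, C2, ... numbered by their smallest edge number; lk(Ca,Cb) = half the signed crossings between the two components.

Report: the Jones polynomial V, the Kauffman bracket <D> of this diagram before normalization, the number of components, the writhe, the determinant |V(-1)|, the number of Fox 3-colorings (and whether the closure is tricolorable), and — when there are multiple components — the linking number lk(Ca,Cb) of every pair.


V = -t^-9 + t^-8 - 2t^-7 + 3t^-6 - 2t^-5 + 2t^-4 - t^-3 + t^-2
<D> = -A^-7 + A^-3 - 2A + 2A^5 - 3A^9 + 2A^13 - A^17 + A^21 (w = -5)
1 component over 13 crossings, w = -5
3 Fox colorings among 3^13, |V(-1)| = 13: not tricolorable
why: w = -5 shifts under R1 moves; the (-A^3)^(5) factor cancels that in V


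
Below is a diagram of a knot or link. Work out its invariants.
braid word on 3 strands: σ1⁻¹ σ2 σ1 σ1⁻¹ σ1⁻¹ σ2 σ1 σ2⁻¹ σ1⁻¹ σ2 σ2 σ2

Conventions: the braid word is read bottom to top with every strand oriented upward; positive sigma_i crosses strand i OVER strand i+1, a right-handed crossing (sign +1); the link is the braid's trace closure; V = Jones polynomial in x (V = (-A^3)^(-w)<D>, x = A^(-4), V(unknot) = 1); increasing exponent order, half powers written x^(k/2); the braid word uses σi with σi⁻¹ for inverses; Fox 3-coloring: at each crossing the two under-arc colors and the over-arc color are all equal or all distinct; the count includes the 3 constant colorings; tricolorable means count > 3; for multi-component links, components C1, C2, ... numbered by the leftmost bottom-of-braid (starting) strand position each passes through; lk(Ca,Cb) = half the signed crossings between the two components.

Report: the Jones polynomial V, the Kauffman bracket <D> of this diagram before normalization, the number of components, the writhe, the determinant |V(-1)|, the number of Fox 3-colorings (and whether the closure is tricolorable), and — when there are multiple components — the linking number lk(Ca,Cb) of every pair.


Jones polynomial: V(x) = -x^-2 + 2x^-1 - 2 + 4x - 4x^2 + 4x^3 - 3x^4 + 2x^5 - x^6
<D> = -A^-18 + 2A^-14 - 3A^-10 + 4A^-6 - 4A^-2 + 4A^2 - 2A^6 + 2A^10 - A^14; writhe +2
components 1, writhe +2 (12 crossings)
3-colorings: 3 of 3^12, det 23 — not tricolorable
note: |V(-1)| = 23: so not tricolorable, since 3 does not divide 23


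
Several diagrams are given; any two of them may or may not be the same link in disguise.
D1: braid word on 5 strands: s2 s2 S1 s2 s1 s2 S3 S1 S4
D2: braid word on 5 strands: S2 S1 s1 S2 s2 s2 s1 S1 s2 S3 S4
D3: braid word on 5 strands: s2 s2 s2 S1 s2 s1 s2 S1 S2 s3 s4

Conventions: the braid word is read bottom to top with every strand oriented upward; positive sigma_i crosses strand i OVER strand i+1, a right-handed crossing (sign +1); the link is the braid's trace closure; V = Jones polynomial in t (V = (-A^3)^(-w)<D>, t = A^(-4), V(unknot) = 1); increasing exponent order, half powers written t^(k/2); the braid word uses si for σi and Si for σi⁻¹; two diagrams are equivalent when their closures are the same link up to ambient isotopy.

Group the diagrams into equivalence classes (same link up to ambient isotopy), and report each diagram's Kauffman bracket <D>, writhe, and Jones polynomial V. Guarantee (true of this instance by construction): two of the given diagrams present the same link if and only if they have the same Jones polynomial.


classes: {D1, D3} | {D2}
V(D1) = -t^(1/2) - t^(3/2) - t^(5/2) + t^(9/2)  [9 crossings, <D> = -A^-15 + A^-7 + A^-3 + A, w = +1]
V(D2) = -t^(-1/2) - t^(1/2)  [11 crossings, <D> = A^-5 + A^-1, w = -1]
V(D3) = -t^(1/2) - t^(3/2) - t^(5/2) + t^(9/2)  (w +5, c 11, <D> = -A^-3 + A^5 + A^9 + A^13)
insight: 2 values of V(t) split the 3 diagrams


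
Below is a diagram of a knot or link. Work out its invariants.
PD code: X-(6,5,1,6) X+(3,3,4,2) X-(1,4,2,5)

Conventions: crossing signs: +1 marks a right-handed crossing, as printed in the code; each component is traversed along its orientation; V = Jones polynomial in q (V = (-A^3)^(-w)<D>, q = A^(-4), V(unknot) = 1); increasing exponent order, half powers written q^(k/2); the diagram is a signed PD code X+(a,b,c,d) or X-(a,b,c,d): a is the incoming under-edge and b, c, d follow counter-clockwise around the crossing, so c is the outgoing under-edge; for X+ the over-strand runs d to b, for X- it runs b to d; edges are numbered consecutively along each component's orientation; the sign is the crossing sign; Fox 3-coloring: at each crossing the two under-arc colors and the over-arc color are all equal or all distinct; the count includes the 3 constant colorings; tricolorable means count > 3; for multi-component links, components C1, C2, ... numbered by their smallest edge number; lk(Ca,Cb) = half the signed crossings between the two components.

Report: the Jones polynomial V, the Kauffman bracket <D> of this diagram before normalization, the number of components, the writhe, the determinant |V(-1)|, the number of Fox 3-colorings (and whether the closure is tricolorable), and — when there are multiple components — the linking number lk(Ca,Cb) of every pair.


V = 1
<D> = -A^-3 (w = -1)
1 component over 3 crossings, w = -1
3 Fox colorings among 3^3, |V(-1)| = 1: not tricolorable
why: det 1 = |V(-1)|; not divisible by 3, so not tricolorable


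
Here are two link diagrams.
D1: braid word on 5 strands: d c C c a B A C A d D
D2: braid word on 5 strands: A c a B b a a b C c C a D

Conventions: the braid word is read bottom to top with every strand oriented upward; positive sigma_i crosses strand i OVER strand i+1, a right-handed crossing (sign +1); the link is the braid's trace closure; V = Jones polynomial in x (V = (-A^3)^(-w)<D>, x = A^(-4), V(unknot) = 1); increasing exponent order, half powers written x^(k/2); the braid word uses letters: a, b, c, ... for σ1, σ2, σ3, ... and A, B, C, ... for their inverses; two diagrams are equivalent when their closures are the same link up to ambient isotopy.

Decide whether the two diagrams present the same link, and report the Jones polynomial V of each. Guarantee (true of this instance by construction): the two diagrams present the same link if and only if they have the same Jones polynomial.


equivalent: no
D1 (bracket A^-5 + A^-1; 11 crossings at w = -1): V = -x^(-1/2) - x^(1/2)
D2 (bracket -A^-9 + A^-1 + A^3 + A^7; 13 crossings at w = +3): V = -x^(1/2) - x^(3/2) - x^(5/2) + x^(9/2)
key observation: 2 values of V(x) split the 2 diagrams


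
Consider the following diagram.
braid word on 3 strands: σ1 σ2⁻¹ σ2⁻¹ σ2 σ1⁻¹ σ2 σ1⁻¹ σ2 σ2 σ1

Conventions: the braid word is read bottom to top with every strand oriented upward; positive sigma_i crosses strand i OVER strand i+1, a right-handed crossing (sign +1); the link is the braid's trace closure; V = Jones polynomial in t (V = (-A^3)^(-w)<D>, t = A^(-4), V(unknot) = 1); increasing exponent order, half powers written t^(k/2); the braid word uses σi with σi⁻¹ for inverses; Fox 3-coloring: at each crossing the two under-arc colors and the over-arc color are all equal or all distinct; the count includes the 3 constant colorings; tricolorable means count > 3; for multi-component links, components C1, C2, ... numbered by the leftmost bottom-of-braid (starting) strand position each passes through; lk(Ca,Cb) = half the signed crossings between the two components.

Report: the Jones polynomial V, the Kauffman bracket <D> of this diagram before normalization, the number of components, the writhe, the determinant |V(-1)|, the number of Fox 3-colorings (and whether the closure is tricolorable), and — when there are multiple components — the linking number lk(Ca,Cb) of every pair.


V(t) = t^-1 - 1 + 2t - 2t^2 + 2t^3 - 2t^4 + t^5
bracket: A^-14 - 2A^-10 + 2A^-6 - 2A^-2 + 2A^2 - A^6 + A^10, w = +2
1 component, writhe +2, over 10 crossings
det 11, colorings 3 of 3^10 — not tricolorable
observation: inverse pairs cancel, leaving σ1 σ2⁻¹ σ1⁻¹ σ2 σ1⁻¹ σ2 σ2 σ1
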